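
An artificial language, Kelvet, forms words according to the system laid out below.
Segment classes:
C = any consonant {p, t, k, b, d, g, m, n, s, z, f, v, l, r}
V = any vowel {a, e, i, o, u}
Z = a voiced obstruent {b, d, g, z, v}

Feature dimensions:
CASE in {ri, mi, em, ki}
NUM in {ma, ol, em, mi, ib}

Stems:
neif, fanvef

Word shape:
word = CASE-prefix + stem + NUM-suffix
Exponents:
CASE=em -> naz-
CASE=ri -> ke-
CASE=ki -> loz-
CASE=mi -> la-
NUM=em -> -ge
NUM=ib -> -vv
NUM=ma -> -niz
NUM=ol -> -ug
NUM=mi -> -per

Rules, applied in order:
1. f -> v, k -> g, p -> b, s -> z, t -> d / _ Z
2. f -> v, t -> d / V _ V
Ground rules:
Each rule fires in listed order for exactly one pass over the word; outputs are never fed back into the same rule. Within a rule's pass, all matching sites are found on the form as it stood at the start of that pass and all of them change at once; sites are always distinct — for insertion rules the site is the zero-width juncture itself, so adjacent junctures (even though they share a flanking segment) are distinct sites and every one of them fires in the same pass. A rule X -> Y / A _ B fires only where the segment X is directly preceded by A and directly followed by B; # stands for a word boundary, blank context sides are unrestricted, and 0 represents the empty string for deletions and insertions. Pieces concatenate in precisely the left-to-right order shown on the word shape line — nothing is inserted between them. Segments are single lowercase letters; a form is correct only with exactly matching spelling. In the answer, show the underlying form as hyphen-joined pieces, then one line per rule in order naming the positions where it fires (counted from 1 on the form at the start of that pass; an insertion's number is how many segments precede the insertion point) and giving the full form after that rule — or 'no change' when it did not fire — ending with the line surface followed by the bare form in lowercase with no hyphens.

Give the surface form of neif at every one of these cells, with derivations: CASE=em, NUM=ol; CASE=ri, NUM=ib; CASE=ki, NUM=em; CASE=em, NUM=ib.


cell CASE=em, NUM=ol:
underlying: naz-neif-ug
1. f -> v, k -> g, p -> b, s -> z, t -> d / _ Z: no change
2. f -> v, t -> d / V _ V: fires at position(s) 7: nazneivug
surface: nazneivug

cell CASE=ri, NUM=ib:
underlying: ke-neif-vv
1. f -> v, k -> g, p -> b, s -> z, t -> d / _ Z: fires at position(s) 6: keneivvv
2. f -> v, t -> d / V _ V: no change
surface: keneivvv

cell CASE=ki, NUM=em:
underlying: loz-neif-ge
1. f -> v, k -> g, p -> b, s -> z, t -> d / _ Z: fires at position(s) 7: lozneivge
2. f -> v, t -> d / V _ V: no change
surface: lozneivge

cell CASE=em, NUM=ib:
underlying: naz-neif-vv
1. f -> v, k -> g, p -> b, s -> z, t -> d / _ Z: fires at position(s) 7: nazneivvv
2. f -> v, t -> d / V _ V: no change
surface: nazneivvv


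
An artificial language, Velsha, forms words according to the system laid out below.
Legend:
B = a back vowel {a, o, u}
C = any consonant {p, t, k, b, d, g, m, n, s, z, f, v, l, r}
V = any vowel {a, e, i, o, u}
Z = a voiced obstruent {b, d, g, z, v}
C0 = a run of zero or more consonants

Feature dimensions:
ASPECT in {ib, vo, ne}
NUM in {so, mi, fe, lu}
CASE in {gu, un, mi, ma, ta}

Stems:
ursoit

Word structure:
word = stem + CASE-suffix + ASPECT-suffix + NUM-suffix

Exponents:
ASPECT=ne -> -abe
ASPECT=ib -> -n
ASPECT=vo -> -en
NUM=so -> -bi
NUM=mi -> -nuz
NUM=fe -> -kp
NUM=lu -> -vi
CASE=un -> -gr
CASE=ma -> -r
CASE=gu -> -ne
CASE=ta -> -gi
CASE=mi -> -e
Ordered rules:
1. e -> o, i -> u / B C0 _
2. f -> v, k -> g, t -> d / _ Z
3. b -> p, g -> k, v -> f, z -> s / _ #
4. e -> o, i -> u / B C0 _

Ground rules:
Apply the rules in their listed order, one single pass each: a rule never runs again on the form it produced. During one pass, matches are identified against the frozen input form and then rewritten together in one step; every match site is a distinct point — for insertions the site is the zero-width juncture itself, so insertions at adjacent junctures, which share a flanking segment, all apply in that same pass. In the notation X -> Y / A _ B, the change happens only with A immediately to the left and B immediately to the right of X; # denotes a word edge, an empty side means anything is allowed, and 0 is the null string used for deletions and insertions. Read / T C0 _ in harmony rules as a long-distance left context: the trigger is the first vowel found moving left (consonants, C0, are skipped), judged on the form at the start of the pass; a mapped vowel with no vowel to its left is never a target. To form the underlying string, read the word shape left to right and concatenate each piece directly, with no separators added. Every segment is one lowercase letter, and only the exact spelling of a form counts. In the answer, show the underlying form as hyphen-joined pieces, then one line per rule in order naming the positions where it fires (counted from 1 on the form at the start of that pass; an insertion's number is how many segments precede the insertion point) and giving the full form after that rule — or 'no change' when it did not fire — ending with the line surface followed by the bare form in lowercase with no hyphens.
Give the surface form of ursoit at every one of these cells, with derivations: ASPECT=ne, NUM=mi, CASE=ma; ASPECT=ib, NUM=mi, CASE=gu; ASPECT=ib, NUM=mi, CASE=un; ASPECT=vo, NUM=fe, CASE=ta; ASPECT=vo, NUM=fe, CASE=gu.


cell ASPECT=ne, NUM=mi, CASE=ma:
underlying: ursoit-r-abe-nuz
1. e -> o, i -> u / B C0 _: fires at position(s) 5, 10: ursoutrabonuz
2. f -> v, k -> g, t -> d / _ Z: no change
3. b -> p, g -> k, v -> f, z -> s / _ #: fires at position(s) 13: ursoutrabonus
4. e -> o, i -> u / B C0 _: no change
surface: ursoutrabonus

cell ASPECT=ib, NUM=mi, CASE=gu:
underlying: ursoit-ne-n-nuz
1. e -> o, i -> u / B C0 _: fires at position(s) 5: ursoutnennuz
2. f -> v, k -> g, t -> d / _ Z: no change
3. b -> p, g -> k, v -> f, z -> s / _ #: fires at position(s) 12: ursoutnennus
4. e -> o, i -> u / B C0 _: fires at position(s) 8: ursoutnonnus
surface: ursoutnonnus

cell ASPECT=ib, NUM=mi, CASE=un:
underlying: ursoit-gr-n-nuz
1. e -> o, i -> u / B C0 _: fires at position(s) 5: ursoutgrnnuz
2. f -> v, k -> g, t -> d / _ Z: fires at position(s) 6: ursoudgrnnuz
3. b -> p, g -> k, v -> f, z -> s / _ #: fires at position(s) 12: ursoudgrnnus
4. e -> o, i -> u / B C0 _: no change
surface: ursoudgrnnus

cell ASPECT=vo, NUM=fe, CASE=ta:
underlying: ursoit-gi-en-kp
1. e -> o, i -> u / B C0 _: fires at position(s) 5: ursoutgienkp
2. f -> v, k -> g, t -> d / _ Z: fires at position(s) 6: ursoudgienkp
3. b -> p, g -> k, v -> f, z -> s / _ #: no change
4. e -> o, i -> u / B C0 _: fires at position(s) 8: ursoudguenkp
surface: ursoudguenkp

cell ASPECT=vo, NUM=fe, CASE=gu:
underlying: ursoit-ne-en-kp
1. e -> o, i -> u / B C0 _: fires at position(s) 5: ursoutneenkp
2. f -> v, k -> g, t -> d / _ Z: no change
3. b -> p, g -> k, v -> f, z -> s / _ #: no change
4. e -> o, i -> u / B C0 _: fires at position(s) 8: ursoutnoenkp
surface: ursoutnoenkp


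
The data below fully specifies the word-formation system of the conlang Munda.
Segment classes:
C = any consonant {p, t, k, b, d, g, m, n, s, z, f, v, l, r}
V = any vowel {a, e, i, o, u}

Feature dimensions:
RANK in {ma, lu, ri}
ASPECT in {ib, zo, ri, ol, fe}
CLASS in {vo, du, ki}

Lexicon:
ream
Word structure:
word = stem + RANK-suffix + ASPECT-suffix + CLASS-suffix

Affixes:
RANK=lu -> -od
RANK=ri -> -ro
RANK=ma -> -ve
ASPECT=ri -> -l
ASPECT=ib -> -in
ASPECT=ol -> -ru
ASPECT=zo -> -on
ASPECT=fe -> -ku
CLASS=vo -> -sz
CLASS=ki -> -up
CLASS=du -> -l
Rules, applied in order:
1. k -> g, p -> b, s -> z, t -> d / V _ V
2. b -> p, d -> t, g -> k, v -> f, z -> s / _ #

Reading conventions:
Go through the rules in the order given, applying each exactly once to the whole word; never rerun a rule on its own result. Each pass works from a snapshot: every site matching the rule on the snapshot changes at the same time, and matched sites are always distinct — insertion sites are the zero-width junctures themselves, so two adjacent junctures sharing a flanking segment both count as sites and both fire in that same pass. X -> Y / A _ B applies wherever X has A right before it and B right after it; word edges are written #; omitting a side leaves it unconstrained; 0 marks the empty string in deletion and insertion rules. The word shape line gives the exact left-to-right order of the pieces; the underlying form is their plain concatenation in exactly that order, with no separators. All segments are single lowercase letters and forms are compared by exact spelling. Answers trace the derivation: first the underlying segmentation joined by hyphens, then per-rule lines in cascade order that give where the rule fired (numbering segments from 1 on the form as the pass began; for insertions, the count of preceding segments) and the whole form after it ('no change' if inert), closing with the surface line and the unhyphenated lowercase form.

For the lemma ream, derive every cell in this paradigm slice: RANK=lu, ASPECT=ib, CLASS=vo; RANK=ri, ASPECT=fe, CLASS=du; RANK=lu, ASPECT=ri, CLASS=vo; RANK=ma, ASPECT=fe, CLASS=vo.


cell RANK=lu, ASPECT=ib, CLASS=vo:
underlying: ream-od-in-sz
1. k -> g, p -> b, s -> z, t -> d / V _ V: no change
2. b -> p, d -> t, g -> k, v -> f, z -> s / _ #: fires at position(s) 10: reamodinss
surface: reamodinss

cell RANK=ri, ASPECT=fe, CLASS=du:
underlying: ream-ro-ku-l
1. k -> g, p -> b, s -> z, t -> d / V _ V: fires at position(s) 7: reamrogul
2. b -> p, d -> t, g -> k, v -> f, z -> s / _ #: no change
surface: reamrogul

cell RANK=lu, ASPECT=ri, CLASS=vo:
underlying: ream-od-l-sz
1. k -> g, p -> b, s -> z, t -> d / V _ V: no change
2. b -> p, d -> t, g -> k, v -> f, z -> s / _ #: fires at position(s) 9: reamodlss
surface: reamodlss

cell RANK=ma, ASPECT=fe, CLASS=vo:
underlying: ream-ve-ku-sz
1. k -> g, p -> b, s -> z, t -> d / V _ V: fires at position(s) 7: reamvegusz
2. b -> p, d -> t, g -> k, v -> f, z -> s / _ #: fires at position(s) 10: reamveguss
surface: reamveguss


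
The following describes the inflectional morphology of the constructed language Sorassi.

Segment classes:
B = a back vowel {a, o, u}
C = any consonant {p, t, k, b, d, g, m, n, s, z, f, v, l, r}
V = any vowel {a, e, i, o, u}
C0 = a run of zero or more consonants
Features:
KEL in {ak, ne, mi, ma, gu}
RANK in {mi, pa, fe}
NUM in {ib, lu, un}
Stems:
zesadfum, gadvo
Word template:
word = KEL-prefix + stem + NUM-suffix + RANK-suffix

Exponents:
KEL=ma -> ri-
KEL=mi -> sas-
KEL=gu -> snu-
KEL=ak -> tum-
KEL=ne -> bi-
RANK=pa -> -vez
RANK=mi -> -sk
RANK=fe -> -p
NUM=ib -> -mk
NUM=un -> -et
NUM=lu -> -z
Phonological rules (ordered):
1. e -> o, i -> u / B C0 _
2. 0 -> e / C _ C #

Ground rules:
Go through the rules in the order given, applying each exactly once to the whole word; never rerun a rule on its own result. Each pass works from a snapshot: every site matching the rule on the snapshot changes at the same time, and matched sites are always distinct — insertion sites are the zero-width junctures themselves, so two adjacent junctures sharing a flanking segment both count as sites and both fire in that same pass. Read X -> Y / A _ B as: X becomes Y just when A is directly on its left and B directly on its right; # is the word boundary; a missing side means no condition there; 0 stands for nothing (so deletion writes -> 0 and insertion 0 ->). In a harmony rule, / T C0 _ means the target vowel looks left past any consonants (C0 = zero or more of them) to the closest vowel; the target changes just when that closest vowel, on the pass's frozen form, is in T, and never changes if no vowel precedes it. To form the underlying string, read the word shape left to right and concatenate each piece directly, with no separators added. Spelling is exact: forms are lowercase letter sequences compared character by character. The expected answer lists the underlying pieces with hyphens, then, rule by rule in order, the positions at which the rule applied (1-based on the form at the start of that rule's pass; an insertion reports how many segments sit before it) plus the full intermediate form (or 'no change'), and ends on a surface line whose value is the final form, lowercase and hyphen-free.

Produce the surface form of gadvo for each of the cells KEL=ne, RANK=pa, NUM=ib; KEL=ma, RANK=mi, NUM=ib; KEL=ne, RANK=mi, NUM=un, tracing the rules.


cell KEL=ne, RANK=pa, NUM=ib:
underlying: bi-gadvo-mk-vez
1. e -> o, i -> u / B C0 _: fires at position(s) 11: bigadvomkvoz
2. 0 -> e / C _ C #: no change
surface: bigadvomkvoz

cell KEL=ma, RANK=mi, NUM=ib:
underlying: ri-gadvo-mk-sk
1. e -> o, i -> u / B C0 _: no change
2. 0 -> e / C _ C #: inserts after position(s) 10: rigadvomksek
surface: rigadvomksek

cell KEL=ne, RANK=mi, NUM=un:
underlying: bi-gadvo-et-sk
1. e -> o, i -> u / B C0 _: fires at position(s) 8: bigadvootsk
2. 0 -> e / C _ C #: inserts after position(s) 10: bigadvootsek
surface: bigadvootsek


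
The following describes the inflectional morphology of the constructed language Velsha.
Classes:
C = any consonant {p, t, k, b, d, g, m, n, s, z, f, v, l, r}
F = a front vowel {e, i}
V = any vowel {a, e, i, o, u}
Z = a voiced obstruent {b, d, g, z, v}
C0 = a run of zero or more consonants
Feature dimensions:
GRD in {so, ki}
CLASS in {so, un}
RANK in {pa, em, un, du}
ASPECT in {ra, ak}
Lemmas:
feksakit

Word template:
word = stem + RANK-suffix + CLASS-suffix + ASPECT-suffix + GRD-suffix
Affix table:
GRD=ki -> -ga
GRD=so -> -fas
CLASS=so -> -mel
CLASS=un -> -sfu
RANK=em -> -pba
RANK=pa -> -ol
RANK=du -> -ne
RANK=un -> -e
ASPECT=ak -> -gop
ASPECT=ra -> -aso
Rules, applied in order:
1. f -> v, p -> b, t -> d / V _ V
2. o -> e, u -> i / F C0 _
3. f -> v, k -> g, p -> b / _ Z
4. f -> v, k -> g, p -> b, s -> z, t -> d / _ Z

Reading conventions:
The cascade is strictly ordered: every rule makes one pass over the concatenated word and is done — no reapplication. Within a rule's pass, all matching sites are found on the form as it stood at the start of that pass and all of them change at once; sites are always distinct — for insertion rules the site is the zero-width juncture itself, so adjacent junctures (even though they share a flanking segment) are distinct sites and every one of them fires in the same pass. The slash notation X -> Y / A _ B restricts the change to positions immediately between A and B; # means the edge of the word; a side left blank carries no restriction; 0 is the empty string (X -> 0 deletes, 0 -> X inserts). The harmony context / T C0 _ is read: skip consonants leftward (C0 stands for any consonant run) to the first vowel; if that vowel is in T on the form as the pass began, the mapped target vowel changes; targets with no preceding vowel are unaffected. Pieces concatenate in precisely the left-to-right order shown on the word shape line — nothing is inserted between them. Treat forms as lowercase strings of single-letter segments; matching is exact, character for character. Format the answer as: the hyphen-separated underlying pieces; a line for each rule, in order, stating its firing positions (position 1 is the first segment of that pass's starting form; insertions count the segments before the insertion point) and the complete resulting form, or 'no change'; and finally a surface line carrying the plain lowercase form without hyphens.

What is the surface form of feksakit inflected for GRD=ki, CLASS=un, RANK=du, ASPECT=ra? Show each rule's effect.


underlying: feksakit-ne-sfu-aso-ga
1. f -> v, p -> b, t -> d / V _ V: no change
2. o -> e, u -> i / F C0 _: fires at position(s) 13: feksakitnesfiasoga
3. f -> v, k -> g, p -> b / _ Z: no change
4. f -> v, k -> g, p -> b, s -> z, t -> d / _ Z: no change
surface: feksakitnesfiasoga


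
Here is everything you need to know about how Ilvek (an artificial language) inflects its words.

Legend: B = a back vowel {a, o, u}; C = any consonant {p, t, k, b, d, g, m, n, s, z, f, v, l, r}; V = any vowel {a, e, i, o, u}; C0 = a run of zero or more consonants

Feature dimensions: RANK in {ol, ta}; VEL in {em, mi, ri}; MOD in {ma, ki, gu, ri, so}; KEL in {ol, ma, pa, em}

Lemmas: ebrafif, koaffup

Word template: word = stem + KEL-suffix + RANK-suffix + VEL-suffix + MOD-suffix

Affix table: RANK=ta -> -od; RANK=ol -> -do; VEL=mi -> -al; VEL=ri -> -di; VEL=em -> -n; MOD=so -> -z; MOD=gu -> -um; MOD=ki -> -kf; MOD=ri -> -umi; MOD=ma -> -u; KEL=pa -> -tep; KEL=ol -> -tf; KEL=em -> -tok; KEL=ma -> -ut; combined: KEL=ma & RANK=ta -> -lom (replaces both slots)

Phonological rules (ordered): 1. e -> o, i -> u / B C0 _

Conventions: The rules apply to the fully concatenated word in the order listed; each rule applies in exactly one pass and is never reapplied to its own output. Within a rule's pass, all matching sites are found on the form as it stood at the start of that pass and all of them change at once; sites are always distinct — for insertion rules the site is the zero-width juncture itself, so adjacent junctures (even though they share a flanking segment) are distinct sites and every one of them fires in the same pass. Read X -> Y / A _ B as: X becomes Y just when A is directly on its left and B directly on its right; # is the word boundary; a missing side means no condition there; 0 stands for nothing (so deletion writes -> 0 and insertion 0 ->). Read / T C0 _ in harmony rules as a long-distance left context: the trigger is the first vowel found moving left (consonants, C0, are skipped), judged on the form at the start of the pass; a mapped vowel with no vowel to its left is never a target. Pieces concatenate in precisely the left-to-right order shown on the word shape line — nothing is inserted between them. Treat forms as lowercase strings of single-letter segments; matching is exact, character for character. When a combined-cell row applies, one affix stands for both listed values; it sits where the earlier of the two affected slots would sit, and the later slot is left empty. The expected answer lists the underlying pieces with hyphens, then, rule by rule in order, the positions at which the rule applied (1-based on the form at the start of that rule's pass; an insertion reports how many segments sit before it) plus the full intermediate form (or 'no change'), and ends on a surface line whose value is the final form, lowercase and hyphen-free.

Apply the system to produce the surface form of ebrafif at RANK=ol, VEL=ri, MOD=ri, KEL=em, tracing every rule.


underlying: ebrafif-tok-do-di-umi
1. e -> o, i -> u / B C0 _: fires at position(s) 6, 14, 17: ebrafuftokdoduumu
surface: ebrafuftokdoduumu


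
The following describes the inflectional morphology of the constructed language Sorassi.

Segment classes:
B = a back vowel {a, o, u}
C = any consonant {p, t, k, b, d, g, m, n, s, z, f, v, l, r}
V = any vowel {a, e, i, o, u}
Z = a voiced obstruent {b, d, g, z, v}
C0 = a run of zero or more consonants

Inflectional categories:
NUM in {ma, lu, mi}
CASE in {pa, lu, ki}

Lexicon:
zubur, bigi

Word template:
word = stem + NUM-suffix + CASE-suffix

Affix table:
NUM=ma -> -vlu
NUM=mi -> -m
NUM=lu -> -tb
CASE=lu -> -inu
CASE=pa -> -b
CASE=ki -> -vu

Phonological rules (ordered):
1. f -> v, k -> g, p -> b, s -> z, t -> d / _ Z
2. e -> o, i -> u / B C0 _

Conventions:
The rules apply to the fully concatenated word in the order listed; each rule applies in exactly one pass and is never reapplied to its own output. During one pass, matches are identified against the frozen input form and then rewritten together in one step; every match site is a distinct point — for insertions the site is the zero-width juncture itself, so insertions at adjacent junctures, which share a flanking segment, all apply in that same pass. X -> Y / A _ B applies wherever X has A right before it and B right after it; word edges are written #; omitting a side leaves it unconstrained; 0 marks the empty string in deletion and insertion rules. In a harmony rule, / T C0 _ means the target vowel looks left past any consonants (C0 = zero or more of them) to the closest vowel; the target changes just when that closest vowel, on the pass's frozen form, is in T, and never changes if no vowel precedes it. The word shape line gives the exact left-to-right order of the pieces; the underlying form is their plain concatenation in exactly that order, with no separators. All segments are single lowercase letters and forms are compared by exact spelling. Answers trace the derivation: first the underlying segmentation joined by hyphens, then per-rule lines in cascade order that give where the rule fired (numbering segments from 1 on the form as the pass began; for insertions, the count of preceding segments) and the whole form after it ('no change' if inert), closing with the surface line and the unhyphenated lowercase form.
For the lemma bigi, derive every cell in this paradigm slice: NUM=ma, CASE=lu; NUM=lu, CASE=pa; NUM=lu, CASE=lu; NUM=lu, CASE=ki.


cell NUM=ma, CASE=lu:
underlying: bigi-vlu-inu
1. f -> v, k -> g, p -> b, s -> z, t -> d / _ Z: no change
2. e -> o, i -> u / B C0 _: fires at position(s) 8: bigivluunu
surface: bigivluunu

cell NUM=lu, CASE=pa:
underlying: bigi-tb-b
1. f -> v, k -> g, p -> b, s -> z, t -> d / _ Z: fires at position(s) 5: bigidbb
2. e -> o, i -> u / B C0 _: no change
surface: bigidbb

cell NUM=lu, CASE=lu:
underlying: bigi-tb-inu
1. f -> v, k -> g, p -> b, s -> z, t -> d / _ Z: fires at position(s) 5: bigidbinu
2. e -> o, i -> u / B C0 _: no change
surface: bigidbinu

cell NUM=lu, CASE=ki:
underlying: bigi-tb-vu
1. f -> v, k -> g, p -> b, s -> z, t -> d / _ Z: fires at position(s) 5: bigidbvu
2. e -> o, i -> u / B C0 _: no change
surface: bigidbvu


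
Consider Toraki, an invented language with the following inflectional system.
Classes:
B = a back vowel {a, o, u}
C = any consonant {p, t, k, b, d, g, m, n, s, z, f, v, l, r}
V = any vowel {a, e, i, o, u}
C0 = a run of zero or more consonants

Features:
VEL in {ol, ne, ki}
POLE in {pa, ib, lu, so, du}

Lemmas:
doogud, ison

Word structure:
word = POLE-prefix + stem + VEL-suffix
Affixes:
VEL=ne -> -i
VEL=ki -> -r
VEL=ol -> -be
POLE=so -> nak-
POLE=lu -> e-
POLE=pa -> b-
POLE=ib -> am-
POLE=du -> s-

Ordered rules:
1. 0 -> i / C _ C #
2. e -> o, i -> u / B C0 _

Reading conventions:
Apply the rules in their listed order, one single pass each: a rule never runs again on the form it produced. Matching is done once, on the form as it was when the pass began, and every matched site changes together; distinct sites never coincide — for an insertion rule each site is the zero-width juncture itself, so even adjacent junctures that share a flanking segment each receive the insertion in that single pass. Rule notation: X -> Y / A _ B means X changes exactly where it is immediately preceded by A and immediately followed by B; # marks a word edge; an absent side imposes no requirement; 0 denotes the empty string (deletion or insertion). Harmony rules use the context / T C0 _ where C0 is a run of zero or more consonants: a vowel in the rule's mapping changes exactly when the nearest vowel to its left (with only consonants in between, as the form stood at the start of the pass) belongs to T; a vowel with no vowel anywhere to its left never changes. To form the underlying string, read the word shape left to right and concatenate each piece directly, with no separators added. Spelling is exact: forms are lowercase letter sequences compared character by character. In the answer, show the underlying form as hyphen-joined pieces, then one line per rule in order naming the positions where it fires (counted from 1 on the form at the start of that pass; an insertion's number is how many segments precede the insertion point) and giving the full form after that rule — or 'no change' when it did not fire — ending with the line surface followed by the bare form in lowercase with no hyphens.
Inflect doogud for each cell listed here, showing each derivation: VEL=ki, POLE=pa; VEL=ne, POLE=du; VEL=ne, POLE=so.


cell VEL=ki, POLE=pa:
underlying: b-doogud-r
1. 0 -> i / C _ C #: inserts after position(s) 7: bdoogudir
2. e -> o, i -> u / B C0 _: fires at position(s) 8: bdoogudur
surface: bdoogudur

cell VEL=ne, POLE=du:
underlying: s-doogud-i
1. 0 -> i / C _ C #: no change
2. e -> o, i -> u / B C0 _: fires at position(s) 8: sdoogudu
surface: sdoogudu

cell VEL=ne, POLE=so:
underlying: nak-doogud-i
1. 0 -> i / C _ C #: no change
2. e -> o, i -> u / B C0 _: fires at position(s) 10: nakdoogudu
surface: nakdoogudu


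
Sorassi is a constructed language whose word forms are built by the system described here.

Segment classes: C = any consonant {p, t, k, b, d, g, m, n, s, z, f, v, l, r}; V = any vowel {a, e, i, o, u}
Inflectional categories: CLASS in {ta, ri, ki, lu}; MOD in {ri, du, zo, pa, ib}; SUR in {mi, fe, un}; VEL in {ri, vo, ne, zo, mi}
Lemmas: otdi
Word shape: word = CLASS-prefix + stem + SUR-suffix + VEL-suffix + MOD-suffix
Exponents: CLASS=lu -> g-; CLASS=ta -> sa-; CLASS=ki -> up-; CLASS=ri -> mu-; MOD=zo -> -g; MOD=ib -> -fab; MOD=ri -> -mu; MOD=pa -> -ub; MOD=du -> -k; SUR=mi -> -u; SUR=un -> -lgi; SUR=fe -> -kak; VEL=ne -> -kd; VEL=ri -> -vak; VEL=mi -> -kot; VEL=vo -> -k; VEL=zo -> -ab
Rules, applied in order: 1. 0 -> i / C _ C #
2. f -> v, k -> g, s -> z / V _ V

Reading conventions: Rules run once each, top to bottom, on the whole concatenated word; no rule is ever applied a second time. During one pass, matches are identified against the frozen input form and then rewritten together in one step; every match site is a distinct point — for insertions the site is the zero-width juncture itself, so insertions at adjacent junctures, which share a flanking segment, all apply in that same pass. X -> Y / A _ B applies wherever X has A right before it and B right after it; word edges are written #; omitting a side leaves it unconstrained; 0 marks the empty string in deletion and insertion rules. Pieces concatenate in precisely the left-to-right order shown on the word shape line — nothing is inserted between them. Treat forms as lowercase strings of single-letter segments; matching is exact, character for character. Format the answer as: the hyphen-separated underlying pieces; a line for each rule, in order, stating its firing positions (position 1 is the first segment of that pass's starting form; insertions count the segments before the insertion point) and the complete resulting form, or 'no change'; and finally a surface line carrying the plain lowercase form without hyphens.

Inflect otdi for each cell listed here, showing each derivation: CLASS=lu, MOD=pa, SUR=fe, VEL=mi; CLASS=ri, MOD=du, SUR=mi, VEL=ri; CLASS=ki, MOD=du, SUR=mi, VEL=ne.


cell CLASS=lu, MOD=pa, SUR=fe, VEL=mi:
underlying: g-otdi-kak-kot-ub
1. 0 -> i / C _ C #: no change
2. f -> v, k -> g, s -> z / V _ V: fires at position(s) 6: gotdigakkotub
surface: gotdigakkotub

cell CLASS=ri, MOD=du, SUR=mi, VEL=ri:
underlying: mu-otdi-u-vak-k
1. 0 -> i / C _ C #: inserts after position(s) 10: muotdiuvakik
2. f -> v, k -> g, s -> z / V _ V: fires at position(s) 10: muotdiuvagik
surface: muotdiuvagik

cell CLASS=ki, MOD=du, SUR=mi, VEL=ne:
underlying: up-otdi-u-kd-k
1. 0 -> i / C _ C #: inserts after position(s) 9: upotdiukdik
2. f -> v, k -> g, s -> z / V _ V: no change
surface: upotdiukdik


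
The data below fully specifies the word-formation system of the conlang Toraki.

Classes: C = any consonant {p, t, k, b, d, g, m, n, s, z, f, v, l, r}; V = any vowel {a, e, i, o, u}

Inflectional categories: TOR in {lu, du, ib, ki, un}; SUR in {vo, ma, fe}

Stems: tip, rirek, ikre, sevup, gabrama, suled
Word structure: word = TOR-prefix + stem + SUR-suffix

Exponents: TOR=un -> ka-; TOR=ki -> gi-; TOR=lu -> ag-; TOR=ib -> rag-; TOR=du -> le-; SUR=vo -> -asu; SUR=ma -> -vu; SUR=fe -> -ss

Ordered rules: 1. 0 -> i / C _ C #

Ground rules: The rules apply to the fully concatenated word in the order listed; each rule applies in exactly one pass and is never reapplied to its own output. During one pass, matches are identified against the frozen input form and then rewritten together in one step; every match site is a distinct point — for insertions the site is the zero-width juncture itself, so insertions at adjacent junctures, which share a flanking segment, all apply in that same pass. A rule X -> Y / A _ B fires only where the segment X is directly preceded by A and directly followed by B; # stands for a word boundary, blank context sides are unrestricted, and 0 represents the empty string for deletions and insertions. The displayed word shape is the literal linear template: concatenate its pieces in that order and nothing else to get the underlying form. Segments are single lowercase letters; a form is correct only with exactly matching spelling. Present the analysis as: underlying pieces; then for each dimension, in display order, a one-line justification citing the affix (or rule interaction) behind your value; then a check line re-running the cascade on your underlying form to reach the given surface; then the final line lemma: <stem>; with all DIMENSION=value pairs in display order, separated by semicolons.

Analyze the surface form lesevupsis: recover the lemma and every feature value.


underlying: le-sevup-ss
TOR=du - signalled by the affix le-
SUR=fe - signalled by the affix -ss
check: lesevupss -> lesevupsis
lemma: sevup; TOR=du; SUR=fe


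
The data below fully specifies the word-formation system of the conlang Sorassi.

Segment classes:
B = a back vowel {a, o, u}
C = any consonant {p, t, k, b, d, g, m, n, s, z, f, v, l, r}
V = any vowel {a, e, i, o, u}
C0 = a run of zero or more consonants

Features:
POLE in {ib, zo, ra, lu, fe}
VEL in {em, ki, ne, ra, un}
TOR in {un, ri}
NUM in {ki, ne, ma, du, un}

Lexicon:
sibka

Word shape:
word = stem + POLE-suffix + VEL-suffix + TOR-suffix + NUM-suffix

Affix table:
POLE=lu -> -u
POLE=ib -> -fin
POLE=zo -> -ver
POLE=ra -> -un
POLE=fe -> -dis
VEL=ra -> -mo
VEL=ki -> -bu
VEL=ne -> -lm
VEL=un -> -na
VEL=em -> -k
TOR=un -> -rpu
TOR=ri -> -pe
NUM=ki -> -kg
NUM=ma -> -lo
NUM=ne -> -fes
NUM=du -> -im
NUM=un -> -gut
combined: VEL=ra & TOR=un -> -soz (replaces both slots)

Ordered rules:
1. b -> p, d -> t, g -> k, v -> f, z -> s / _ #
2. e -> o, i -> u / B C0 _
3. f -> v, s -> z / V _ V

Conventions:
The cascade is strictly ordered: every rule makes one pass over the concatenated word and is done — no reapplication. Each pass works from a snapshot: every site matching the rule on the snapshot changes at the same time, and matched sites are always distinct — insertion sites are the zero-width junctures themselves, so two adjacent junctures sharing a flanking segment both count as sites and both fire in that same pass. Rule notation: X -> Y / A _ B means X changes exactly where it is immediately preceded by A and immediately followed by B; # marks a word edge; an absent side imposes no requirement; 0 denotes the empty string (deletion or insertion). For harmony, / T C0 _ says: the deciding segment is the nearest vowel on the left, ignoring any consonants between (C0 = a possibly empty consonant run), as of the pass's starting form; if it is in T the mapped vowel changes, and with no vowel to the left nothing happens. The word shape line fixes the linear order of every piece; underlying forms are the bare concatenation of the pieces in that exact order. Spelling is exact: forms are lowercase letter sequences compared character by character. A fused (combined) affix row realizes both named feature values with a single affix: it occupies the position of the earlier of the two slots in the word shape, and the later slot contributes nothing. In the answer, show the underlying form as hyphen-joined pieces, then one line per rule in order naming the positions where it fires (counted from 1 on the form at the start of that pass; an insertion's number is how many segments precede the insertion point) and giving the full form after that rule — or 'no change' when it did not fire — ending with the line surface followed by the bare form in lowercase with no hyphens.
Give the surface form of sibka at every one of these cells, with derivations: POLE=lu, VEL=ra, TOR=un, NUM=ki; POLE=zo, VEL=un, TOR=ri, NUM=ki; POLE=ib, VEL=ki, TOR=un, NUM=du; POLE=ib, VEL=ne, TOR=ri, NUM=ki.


cell POLE=lu, VEL=ra, TOR=un, NUM=ki:
underlying: sibka-u-soz-kg
1. b -> p, d -> t, g -> k, v -> f, z -> s / _ #: fires at position(s) 11: sibkausozkk
2. e -> o, i -> u / B C0 _: no change
3. f -> v, s -> z / V _ V: fires at position(s) 7: sibkauzozkk
surface: sibkauzozkk

cell POLE=zo, VEL=un, TOR=ri, NUM=ki:
underlying: sibka-ver-na-pe-kg
1. b -> p, d -> t, g -> k, v -> f, z -> s / _ #: fires at position(s) 14: sibkavernapekk
2. e -> o, i -> u / B C0 _: fires at position(s) 7, 12: sibkavornapokk
3. f -> v, s -> z / V _ V: no change
surface: sibkavornapokk

cell POLE=ib, VEL=ki, TOR=un, NUM=du:
underlying: sibka-fin-bu-rpu-im
1. b -> p, d -> t, g -> k, v -> f, z -> s / _ #: no change
2. e -> o, i -> u / B C0 _: fires at position(s) 7, 14: sibkafunburpuum
3. f -> v, s -> z / V _ V: fires at position(s) 6: sibkavunburpuum
surface: sibkavunburpuum

cell POLE=ib, VEL=ne, TOR=ri, NUM=ki:
underlying: sibka-fin-lm-pe-kg
1. b -> p, d -> t, g -> k, v -> f, z -> s / _ #: fires at position(s) 14: sibkafinlmpekk
2. e -> o, i -> u / B C0 _: fires at position(s) 7: sibkafunlmpekk
3. f -> v, s -> z / V _ V: fires at position(s) 6: sibkavunlmpekk
surface: sibkavunlmpekk


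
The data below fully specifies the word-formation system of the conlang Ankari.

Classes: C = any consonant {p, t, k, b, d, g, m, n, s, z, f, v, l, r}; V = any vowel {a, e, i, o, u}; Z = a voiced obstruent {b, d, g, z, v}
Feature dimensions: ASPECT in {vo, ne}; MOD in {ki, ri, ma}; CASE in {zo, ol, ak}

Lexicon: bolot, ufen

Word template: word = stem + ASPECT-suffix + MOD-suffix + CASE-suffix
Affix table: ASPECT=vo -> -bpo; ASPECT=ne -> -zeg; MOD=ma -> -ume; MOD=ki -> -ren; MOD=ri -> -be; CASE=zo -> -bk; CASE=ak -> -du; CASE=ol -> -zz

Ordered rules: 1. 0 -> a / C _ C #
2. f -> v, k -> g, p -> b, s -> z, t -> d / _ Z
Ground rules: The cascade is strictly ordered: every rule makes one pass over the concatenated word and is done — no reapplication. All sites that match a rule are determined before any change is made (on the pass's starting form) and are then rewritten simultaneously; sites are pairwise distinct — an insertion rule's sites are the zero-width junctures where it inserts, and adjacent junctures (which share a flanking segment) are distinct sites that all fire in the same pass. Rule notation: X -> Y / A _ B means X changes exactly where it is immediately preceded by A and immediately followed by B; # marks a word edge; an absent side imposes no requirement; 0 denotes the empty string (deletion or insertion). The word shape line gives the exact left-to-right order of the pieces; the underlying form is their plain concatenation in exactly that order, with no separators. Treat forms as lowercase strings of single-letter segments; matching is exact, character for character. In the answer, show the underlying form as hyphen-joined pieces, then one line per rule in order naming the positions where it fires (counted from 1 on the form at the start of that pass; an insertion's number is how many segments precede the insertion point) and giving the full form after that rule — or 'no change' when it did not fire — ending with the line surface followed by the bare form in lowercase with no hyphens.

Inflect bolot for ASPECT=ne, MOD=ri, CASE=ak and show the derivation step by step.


underlying: bolot-zeg-be-du
1. 0 -> a / C _ C #: no change
2. f -> v, k -> g, p -> b, s -> z, t -> d / _ Z: fires at position(s) 5: bolodzegbedu
surface: bolodzegbedu


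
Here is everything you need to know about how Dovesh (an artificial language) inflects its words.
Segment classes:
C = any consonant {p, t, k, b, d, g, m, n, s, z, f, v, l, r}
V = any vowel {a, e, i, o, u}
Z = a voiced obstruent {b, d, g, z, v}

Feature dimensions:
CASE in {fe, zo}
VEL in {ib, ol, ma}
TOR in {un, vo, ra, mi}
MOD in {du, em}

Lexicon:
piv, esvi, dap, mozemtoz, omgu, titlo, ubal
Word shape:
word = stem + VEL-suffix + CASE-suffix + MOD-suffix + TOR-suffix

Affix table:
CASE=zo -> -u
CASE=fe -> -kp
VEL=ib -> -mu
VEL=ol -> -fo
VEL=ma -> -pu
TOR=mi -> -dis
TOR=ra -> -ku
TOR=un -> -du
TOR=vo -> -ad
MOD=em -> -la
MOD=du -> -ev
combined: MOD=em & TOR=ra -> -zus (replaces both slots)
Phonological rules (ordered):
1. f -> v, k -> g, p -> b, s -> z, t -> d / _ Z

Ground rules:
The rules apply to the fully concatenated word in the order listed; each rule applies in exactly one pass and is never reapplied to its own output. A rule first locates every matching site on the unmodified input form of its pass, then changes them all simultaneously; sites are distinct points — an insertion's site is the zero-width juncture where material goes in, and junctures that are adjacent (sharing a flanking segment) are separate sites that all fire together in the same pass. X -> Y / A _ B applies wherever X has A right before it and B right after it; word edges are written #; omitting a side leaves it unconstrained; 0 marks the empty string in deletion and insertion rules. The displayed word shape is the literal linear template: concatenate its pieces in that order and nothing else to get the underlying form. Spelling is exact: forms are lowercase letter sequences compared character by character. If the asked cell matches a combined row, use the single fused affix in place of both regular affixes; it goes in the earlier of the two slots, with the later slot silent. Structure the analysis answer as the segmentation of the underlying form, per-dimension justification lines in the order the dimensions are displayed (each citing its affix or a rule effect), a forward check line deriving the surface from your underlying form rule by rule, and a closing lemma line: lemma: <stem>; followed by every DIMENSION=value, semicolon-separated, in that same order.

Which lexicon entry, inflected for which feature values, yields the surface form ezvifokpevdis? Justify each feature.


underlying: esvi-fo-kp-ev-dis
CASE=fe - signalled by the affix -kp
VEL=ol - signalled by the affix -fo
TOR=mi - signalled by the affix -dis
MOD=du - signalled by the affix -ev
check: esvifokpevdis -> ezvifokpevdis
lemma: esvi; CASE=fe; VEL=ol; TOR=mi; MOD=du


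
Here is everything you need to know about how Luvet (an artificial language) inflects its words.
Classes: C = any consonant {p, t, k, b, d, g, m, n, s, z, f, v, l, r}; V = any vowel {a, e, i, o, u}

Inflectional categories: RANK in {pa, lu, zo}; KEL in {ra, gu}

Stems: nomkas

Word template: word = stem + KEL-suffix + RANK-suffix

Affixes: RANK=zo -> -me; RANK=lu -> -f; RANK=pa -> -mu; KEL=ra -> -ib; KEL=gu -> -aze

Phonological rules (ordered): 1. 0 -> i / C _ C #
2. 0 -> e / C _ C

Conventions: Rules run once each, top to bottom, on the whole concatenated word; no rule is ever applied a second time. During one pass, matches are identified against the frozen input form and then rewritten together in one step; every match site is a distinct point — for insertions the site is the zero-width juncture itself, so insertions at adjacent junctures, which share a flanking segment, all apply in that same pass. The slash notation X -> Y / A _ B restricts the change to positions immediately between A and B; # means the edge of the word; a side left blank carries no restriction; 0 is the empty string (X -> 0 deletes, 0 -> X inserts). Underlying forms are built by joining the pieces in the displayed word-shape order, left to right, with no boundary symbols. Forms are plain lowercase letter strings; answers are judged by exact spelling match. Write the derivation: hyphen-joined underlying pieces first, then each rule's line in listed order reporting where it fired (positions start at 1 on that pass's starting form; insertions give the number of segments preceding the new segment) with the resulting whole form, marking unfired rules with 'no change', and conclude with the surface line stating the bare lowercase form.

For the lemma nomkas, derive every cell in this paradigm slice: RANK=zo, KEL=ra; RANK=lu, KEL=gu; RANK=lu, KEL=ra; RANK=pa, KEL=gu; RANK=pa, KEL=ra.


cell RANK=zo, KEL=ra:
underlying: nomkas-ib-me
1. 0 -> i / C _ C #: no change
2. 0 -> e / C _ C: inserts after position(s) 3, 8: nomekasibeme
surface: nomekasibeme

cell RANK=lu, KEL=gu:
underlying: nomkas-aze-f
1. 0 -> i / C _ C #: no change
2. 0 -> e / C _ C: inserts after position(s) 3: nomekasazef
surface: nomekasazef

cell RANK=lu, KEL=ra:
underlying: nomkas-ib-f
1. 0 -> i / C _ C #: inserts after position(s) 8: nomkasibif
2. 0 -> e / C _ C: inserts after position(s) 3: nomekasibif
surface: nomekasibif

cell RANK=pa, KEL=gu:
underlying: nomkas-aze-mu
1. 0 -> i / C _ C #: no change
2. 0 -> e / C _ C: inserts after position(s) 3: nomekasazemu
surface: nomekasazemu

cell RANK=pa, KEL=ra:
underlying: nomkas-ib-mu
1. 0 -> i / C _ C #: no change
2. 0 -> e / C _ C: inserts after position(s) 3, 8: nomekasibemu
surface: nomekasibemu
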